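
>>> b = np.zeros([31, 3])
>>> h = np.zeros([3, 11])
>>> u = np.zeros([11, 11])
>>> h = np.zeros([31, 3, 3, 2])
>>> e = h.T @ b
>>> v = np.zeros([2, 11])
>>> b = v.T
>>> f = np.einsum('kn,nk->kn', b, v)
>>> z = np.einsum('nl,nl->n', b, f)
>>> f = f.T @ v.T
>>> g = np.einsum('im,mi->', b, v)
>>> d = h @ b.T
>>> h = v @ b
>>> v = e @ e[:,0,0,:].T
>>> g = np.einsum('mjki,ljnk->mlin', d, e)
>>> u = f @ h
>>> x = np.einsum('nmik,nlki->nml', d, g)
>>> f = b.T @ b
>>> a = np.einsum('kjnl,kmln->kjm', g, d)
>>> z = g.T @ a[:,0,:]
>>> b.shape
(11, 2)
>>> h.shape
(2, 2)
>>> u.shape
(2, 2)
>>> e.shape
(2, 3, 3, 3)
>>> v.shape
(2, 3, 3, 2)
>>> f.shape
(2, 2)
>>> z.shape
(3, 11, 2, 3)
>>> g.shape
(31, 2, 11, 3)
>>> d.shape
(31, 3, 3, 11)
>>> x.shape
(31, 3, 2)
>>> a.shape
(31, 2, 3)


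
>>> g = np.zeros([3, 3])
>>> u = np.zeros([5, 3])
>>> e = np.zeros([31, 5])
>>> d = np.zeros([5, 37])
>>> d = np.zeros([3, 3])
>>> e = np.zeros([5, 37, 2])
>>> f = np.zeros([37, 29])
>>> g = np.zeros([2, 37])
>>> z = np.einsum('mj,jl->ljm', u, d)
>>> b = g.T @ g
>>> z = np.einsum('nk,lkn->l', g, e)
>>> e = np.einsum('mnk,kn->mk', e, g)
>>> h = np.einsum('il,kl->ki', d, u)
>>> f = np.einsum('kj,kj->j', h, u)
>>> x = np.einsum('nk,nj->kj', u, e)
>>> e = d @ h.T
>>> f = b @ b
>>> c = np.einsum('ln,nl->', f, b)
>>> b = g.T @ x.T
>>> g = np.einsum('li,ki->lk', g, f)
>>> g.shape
(2, 37)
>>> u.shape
(5, 3)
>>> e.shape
(3, 5)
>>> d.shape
(3, 3)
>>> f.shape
(37, 37)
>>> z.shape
(5,)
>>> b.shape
(37, 3)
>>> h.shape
(5, 3)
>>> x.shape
(3, 2)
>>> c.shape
()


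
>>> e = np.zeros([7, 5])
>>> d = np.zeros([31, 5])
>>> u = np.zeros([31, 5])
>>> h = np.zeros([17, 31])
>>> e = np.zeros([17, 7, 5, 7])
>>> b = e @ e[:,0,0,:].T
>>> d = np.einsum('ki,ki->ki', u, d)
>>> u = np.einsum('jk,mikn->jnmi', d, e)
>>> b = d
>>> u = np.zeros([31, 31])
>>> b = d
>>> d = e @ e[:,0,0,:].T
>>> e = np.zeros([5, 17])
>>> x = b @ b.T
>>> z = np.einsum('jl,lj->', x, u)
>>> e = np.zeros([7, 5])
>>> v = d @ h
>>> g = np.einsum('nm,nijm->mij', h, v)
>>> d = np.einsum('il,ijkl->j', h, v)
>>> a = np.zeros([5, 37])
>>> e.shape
(7, 5)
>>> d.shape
(7,)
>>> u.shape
(31, 31)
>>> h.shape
(17, 31)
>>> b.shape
(31, 5)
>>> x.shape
(31, 31)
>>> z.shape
()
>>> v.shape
(17, 7, 5, 31)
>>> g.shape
(31, 7, 5)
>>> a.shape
(5, 37)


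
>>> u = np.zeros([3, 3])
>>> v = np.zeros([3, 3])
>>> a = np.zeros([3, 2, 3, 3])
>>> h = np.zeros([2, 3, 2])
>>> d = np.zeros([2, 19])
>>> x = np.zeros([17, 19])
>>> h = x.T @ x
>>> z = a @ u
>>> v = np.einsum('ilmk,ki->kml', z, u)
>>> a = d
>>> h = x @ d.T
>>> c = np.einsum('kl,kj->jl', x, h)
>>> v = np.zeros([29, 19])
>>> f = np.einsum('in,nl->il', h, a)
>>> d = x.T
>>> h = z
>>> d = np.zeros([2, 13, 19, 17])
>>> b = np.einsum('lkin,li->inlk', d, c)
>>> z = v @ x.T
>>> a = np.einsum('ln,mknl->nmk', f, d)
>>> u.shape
(3, 3)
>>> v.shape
(29, 19)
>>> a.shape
(19, 2, 13)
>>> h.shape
(3, 2, 3, 3)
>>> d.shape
(2, 13, 19, 17)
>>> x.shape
(17, 19)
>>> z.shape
(29, 17)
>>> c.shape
(2, 19)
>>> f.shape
(17, 19)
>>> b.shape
(19, 17, 2, 13)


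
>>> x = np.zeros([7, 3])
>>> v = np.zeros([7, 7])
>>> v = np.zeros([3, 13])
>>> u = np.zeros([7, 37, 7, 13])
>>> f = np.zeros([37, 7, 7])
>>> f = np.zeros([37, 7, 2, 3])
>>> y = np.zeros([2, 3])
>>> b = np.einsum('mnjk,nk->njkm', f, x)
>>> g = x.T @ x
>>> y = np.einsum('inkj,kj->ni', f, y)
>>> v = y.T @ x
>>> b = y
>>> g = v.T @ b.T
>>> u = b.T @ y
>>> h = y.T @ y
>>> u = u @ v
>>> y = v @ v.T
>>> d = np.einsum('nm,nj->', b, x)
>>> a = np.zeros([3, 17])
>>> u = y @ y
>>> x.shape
(7, 3)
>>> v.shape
(37, 3)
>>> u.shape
(37, 37)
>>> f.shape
(37, 7, 2, 3)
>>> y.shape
(37, 37)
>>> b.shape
(7, 37)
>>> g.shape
(3, 7)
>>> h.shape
(37, 37)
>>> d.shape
()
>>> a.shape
(3, 17)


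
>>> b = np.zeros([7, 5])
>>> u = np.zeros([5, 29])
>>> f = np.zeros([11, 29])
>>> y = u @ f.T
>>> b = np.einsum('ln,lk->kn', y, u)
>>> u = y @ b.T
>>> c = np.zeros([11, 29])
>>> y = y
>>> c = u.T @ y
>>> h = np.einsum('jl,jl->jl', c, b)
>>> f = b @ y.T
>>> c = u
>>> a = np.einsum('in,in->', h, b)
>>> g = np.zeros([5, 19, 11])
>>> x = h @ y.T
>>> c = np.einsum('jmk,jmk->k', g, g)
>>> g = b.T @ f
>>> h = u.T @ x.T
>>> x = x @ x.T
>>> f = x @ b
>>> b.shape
(29, 11)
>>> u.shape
(5, 29)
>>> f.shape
(29, 11)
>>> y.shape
(5, 11)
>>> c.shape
(11,)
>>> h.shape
(29, 29)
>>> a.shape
()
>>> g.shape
(11, 5)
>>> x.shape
(29, 29)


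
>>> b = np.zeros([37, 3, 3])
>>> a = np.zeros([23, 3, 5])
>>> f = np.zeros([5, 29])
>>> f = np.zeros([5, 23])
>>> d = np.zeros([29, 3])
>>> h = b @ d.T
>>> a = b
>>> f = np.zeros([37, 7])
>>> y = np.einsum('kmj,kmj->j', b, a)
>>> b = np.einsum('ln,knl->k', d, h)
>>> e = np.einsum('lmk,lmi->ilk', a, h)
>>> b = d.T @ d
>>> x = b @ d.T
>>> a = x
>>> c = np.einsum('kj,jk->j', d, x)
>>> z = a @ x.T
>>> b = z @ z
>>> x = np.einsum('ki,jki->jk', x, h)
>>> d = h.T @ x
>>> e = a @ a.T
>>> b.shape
(3, 3)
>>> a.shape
(3, 29)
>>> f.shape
(37, 7)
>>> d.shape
(29, 3, 3)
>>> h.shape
(37, 3, 29)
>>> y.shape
(3,)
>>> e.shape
(3, 3)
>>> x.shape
(37, 3)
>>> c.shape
(3,)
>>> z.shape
(3, 3)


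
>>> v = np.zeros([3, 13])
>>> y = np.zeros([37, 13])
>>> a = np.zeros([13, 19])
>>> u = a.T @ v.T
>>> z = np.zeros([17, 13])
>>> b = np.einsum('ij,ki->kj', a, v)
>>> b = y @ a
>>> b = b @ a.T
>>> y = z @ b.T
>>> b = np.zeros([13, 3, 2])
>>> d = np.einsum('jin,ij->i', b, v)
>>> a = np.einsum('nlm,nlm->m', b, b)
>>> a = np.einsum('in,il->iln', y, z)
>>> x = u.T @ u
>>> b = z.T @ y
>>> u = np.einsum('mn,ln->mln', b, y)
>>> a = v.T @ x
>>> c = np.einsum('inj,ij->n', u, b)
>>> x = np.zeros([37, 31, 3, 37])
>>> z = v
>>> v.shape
(3, 13)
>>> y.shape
(17, 37)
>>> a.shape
(13, 3)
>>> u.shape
(13, 17, 37)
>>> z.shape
(3, 13)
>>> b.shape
(13, 37)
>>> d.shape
(3,)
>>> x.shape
(37, 31, 3, 37)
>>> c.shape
(17,)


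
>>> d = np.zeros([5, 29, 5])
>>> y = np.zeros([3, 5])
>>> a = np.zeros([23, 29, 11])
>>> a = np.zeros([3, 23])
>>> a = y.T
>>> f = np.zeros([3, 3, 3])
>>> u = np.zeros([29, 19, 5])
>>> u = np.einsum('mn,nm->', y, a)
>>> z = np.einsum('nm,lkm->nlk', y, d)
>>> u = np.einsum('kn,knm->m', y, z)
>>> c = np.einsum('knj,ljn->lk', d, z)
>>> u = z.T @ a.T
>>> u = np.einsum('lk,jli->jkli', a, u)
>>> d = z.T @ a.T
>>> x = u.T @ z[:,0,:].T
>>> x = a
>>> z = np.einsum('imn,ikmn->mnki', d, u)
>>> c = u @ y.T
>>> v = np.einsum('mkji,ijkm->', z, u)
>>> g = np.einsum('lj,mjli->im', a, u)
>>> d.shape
(29, 5, 5)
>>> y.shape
(3, 5)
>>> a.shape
(5, 3)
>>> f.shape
(3, 3, 3)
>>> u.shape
(29, 3, 5, 5)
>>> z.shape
(5, 5, 3, 29)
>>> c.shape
(29, 3, 5, 3)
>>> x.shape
(5, 3)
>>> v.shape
()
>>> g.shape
(5, 29)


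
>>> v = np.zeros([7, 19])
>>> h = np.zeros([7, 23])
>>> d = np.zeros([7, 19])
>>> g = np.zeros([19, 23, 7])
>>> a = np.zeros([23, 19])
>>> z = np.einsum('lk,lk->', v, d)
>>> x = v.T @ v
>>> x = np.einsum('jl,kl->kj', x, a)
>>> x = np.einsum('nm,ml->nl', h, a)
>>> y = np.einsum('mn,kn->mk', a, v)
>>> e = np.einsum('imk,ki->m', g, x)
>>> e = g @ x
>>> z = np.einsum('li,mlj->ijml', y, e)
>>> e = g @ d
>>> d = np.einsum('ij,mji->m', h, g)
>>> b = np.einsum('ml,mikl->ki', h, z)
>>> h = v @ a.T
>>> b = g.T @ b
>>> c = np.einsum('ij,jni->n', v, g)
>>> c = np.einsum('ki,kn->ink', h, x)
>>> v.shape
(7, 19)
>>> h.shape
(7, 23)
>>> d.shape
(19,)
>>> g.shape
(19, 23, 7)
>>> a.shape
(23, 19)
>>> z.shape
(7, 19, 19, 23)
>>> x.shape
(7, 19)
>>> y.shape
(23, 7)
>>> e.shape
(19, 23, 19)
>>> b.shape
(7, 23, 19)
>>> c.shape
(23, 19, 7)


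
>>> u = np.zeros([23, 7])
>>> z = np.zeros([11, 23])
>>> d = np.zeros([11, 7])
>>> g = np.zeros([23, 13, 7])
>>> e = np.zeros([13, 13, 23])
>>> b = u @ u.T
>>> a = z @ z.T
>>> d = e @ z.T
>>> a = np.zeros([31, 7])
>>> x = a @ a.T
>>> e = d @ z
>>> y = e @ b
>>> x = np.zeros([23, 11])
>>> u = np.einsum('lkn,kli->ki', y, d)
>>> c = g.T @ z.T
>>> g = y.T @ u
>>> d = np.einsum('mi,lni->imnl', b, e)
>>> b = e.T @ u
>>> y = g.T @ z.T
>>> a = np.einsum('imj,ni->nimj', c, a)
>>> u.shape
(13, 11)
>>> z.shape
(11, 23)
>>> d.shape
(23, 23, 13, 13)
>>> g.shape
(23, 13, 11)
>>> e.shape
(13, 13, 23)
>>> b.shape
(23, 13, 11)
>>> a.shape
(31, 7, 13, 11)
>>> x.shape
(23, 11)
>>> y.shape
(11, 13, 11)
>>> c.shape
(7, 13, 11)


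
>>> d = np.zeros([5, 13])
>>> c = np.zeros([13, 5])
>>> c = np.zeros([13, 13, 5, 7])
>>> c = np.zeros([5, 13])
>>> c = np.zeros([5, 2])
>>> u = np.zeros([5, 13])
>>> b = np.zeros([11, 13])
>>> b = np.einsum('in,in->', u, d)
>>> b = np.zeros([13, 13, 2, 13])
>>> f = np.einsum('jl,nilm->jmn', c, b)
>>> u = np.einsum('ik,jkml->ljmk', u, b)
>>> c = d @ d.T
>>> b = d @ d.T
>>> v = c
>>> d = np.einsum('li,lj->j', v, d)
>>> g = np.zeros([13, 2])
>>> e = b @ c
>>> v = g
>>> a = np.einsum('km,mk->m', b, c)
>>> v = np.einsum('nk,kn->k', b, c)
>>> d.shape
(13,)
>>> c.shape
(5, 5)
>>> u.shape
(13, 13, 2, 13)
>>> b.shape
(5, 5)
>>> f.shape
(5, 13, 13)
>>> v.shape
(5,)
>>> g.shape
(13, 2)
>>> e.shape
(5, 5)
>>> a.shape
(5,)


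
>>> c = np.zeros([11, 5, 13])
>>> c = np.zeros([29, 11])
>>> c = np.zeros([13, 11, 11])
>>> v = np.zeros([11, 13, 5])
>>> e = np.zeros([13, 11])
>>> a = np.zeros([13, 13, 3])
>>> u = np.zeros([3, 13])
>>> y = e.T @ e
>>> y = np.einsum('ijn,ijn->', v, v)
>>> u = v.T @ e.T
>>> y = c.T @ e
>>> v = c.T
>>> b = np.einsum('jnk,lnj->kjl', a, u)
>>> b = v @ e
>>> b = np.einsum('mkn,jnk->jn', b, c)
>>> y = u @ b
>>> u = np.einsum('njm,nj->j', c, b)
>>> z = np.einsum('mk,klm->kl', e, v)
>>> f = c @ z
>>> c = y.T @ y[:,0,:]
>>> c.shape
(11, 13, 11)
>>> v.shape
(11, 11, 13)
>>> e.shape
(13, 11)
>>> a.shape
(13, 13, 3)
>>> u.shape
(11,)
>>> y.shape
(5, 13, 11)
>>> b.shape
(13, 11)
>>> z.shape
(11, 11)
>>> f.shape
(13, 11, 11)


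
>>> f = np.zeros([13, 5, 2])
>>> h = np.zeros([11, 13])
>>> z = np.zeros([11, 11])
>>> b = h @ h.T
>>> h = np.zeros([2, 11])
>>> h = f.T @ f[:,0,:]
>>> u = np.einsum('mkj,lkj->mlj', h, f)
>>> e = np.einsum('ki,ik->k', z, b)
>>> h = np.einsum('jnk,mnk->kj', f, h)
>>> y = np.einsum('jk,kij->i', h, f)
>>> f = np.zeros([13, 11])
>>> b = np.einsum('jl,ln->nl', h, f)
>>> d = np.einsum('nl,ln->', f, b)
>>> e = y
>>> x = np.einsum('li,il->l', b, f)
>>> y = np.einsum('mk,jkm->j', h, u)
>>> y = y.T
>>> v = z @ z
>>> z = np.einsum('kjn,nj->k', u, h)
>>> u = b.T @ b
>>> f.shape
(13, 11)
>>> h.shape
(2, 13)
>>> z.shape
(2,)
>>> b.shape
(11, 13)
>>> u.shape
(13, 13)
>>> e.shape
(5,)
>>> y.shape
(2,)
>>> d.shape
()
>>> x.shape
(11,)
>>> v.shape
(11, 11)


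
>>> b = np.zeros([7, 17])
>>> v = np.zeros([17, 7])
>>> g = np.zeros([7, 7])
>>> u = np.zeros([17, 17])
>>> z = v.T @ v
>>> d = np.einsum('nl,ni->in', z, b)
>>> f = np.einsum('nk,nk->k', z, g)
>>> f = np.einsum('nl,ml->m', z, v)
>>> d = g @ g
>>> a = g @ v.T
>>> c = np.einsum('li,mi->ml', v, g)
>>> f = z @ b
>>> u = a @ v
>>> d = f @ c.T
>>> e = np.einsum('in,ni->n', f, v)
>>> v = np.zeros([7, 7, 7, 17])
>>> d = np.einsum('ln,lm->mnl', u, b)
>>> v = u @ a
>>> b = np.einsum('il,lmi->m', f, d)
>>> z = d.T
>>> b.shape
(7,)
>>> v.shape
(7, 17)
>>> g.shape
(7, 7)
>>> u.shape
(7, 7)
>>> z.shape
(7, 7, 17)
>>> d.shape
(17, 7, 7)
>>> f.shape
(7, 17)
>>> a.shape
(7, 17)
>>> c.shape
(7, 17)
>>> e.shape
(17,)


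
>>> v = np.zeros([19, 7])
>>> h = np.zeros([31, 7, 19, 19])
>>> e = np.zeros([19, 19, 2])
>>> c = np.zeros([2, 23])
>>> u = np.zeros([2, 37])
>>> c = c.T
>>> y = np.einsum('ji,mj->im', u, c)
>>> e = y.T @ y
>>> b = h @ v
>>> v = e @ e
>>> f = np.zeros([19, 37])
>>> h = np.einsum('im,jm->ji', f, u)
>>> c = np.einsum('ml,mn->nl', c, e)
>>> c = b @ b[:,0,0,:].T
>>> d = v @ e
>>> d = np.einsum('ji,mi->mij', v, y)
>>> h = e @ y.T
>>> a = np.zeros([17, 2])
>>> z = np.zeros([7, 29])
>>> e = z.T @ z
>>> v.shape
(23, 23)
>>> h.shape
(23, 37)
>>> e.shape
(29, 29)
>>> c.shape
(31, 7, 19, 31)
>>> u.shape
(2, 37)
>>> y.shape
(37, 23)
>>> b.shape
(31, 7, 19, 7)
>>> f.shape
(19, 37)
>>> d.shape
(37, 23, 23)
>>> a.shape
(17, 2)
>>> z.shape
(7, 29)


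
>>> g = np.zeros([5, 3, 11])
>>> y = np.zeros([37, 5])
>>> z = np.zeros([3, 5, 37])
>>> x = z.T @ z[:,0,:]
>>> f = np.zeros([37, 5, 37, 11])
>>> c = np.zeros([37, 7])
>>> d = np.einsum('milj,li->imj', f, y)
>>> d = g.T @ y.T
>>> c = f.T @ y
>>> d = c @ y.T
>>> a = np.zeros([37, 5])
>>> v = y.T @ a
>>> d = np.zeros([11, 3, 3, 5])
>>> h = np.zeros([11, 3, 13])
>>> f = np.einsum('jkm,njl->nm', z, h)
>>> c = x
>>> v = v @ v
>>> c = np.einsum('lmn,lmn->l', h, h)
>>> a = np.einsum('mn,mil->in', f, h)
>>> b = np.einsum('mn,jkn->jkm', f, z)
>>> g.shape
(5, 3, 11)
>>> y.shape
(37, 5)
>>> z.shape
(3, 5, 37)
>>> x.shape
(37, 5, 37)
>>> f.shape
(11, 37)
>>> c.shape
(11,)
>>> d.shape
(11, 3, 3, 5)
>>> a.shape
(3, 37)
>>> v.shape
(5, 5)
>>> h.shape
(11, 3, 13)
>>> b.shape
(3, 5, 11)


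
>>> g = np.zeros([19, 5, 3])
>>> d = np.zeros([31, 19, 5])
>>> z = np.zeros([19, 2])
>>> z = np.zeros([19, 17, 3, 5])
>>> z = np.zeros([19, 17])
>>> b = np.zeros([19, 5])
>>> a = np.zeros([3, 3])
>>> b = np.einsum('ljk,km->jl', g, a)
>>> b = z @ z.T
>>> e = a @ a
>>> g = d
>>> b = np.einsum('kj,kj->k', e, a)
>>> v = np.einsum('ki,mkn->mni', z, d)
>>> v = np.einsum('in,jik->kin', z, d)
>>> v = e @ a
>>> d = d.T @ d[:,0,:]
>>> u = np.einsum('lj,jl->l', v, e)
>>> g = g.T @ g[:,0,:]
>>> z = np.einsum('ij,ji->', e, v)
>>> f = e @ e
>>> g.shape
(5, 19, 5)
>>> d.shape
(5, 19, 5)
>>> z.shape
()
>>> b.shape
(3,)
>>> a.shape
(3, 3)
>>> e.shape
(3, 3)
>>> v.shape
(3, 3)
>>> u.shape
(3,)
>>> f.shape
(3, 3)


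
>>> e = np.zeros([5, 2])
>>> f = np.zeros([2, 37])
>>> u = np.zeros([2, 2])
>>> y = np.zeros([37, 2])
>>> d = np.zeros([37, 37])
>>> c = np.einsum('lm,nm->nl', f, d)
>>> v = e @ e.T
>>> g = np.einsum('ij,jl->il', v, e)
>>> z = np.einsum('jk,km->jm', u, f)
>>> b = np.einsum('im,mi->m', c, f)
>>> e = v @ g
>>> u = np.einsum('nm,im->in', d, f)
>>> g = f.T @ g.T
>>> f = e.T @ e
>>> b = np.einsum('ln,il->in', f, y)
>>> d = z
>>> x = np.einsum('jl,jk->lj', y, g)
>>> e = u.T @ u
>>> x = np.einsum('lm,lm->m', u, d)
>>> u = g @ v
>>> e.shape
(37, 37)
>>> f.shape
(2, 2)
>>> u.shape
(37, 5)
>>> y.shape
(37, 2)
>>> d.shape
(2, 37)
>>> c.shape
(37, 2)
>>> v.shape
(5, 5)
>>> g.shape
(37, 5)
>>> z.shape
(2, 37)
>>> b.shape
(37, 2)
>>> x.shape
(37,)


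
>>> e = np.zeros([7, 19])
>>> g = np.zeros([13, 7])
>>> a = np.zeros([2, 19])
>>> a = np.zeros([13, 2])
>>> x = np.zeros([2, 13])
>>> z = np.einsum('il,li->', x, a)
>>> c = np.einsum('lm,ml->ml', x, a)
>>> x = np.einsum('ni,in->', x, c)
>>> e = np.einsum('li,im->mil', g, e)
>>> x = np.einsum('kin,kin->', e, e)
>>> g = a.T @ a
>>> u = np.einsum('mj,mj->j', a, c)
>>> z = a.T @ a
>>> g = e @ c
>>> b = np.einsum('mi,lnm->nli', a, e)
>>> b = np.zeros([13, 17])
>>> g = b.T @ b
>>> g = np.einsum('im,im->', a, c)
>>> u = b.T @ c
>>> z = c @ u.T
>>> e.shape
(19, 7, 13)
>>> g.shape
()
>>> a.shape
(13, 2)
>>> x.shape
()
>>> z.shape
(13, 17)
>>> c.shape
(13, 2)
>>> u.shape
(17, 2)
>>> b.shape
(13, 17)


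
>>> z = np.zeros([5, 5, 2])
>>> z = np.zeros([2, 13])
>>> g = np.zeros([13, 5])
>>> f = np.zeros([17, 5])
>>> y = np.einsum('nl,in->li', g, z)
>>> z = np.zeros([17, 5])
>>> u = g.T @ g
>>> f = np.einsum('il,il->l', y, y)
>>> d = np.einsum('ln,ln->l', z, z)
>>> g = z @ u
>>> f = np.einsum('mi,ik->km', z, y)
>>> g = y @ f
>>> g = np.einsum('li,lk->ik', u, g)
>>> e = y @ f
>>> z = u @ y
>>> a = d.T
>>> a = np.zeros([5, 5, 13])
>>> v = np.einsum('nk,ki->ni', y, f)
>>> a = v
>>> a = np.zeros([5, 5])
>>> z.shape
(5, 2)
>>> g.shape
(5, 17)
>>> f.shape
(2, 17)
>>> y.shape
(5, 2)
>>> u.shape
(5, 5)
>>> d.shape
(17,)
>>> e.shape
(5, 17)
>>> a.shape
(5, 5)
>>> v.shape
(5, 17)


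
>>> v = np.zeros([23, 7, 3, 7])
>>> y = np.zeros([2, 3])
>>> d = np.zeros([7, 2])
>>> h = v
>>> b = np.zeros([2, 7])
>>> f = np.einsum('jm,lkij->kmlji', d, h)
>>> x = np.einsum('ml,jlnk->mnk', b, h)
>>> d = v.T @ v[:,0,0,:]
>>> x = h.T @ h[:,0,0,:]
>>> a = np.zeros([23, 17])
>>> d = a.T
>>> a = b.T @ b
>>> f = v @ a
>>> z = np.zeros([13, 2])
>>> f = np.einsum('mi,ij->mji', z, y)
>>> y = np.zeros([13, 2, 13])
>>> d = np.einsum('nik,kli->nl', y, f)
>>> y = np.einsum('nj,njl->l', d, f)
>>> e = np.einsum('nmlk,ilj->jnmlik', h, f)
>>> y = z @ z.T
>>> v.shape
(23, 7, 3, 7)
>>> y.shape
(13, 13)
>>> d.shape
(13, 3)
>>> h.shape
(23, 7, 3, 7)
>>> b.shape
(2, 7)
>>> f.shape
(13, 3, 2)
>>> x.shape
(7, 3, 7, 7)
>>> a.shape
(7, 7)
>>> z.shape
(13, 2)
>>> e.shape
(2, 23, 7, 3, 13, 7)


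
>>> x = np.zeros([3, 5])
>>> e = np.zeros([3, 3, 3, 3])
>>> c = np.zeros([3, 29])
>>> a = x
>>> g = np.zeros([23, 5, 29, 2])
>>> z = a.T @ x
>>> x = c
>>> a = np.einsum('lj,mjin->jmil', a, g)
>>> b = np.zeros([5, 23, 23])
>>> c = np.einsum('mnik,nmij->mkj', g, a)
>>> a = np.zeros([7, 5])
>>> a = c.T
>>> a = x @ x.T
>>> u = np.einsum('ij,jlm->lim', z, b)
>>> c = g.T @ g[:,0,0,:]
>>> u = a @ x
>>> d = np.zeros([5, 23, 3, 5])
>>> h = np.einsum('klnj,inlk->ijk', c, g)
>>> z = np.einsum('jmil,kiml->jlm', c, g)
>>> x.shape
(3, 29)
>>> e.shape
(3, 3, 3, 3)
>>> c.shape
(2, 29, 5, 2)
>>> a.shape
(3, 3)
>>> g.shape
(23, 5, 29, 2)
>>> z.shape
(2, 2, 29)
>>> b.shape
(5, 23, 23)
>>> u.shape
(3, 29)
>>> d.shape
(5, 23, 3, 5)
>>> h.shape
(23, 2, 2)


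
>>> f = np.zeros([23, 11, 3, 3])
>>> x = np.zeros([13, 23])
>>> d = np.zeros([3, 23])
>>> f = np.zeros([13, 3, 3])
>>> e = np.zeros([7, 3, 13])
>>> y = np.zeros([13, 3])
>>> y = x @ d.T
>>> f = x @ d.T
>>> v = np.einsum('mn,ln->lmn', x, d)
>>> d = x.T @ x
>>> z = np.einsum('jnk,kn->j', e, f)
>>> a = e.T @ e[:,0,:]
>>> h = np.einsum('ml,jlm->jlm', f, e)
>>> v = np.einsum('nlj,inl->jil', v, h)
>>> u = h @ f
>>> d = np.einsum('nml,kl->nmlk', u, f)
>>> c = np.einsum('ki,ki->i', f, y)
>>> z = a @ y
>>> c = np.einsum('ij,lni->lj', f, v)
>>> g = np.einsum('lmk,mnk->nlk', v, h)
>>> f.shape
(13, 3)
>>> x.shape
(13, 23)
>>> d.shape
(7, 3, 3, 13)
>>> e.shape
(7, 3, 13)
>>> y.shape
(13, 3)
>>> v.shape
(23, 7, 13)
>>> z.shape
(13, 3, 3)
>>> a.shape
(13, 3, 13)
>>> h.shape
(7, 3, 13)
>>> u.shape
(7, 3, 3)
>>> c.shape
(23, 3)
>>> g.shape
(3, 23, 13)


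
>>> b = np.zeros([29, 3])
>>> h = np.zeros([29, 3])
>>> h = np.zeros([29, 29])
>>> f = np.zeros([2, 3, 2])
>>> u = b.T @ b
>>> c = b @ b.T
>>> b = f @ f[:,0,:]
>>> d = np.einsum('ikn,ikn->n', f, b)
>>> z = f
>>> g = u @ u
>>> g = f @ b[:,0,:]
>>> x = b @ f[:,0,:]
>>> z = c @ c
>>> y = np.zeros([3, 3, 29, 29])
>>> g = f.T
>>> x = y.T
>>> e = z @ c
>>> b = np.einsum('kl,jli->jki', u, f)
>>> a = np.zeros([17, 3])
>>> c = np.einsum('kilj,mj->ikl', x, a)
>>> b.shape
(2, 3, 2)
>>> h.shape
(29, 29)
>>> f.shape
(2, 3, 2)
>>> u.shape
(3, 3)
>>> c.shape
(29, 29, 3)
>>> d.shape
(2,)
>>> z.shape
(29, 29)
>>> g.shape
(2, 3, 2)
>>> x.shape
(29, 29, 3, 3)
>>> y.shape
(3, 3, 29, 29)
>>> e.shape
(29, 29)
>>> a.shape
(17, 3)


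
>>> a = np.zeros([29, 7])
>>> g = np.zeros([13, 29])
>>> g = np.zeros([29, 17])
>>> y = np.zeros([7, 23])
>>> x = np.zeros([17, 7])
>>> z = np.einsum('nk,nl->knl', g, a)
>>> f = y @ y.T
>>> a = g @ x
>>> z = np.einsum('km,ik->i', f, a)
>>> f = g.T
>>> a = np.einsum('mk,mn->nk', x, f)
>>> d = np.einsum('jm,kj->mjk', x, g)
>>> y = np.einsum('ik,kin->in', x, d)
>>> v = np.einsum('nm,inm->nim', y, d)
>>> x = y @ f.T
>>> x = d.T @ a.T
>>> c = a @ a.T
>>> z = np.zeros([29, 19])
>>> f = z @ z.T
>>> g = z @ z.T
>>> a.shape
(29, 7)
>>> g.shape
(29, 29)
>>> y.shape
(17, 29)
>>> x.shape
(29, 17, 29)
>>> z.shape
(29, 19)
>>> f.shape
(29, 29)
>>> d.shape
(7, 17, 29)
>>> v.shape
(17, 7, 29)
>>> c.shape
(29, 29)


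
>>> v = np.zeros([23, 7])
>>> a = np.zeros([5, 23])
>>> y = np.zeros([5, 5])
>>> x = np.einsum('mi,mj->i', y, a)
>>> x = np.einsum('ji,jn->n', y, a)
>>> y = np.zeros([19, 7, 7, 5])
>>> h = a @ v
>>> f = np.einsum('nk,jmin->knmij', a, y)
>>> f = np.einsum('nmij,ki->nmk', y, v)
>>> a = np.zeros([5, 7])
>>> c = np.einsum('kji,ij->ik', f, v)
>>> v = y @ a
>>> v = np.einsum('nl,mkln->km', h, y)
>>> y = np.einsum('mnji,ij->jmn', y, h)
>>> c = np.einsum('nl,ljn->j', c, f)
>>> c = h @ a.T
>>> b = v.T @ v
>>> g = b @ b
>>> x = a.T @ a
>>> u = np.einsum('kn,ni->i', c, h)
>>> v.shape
(7, 19)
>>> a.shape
(5, 7)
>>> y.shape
(7, 19, 7)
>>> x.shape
(7, 7)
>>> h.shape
(5, 7)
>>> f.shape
(19, 7, 23)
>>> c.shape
(5, 5)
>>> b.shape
(19, 19)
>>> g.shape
(19, 19)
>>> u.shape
(7,)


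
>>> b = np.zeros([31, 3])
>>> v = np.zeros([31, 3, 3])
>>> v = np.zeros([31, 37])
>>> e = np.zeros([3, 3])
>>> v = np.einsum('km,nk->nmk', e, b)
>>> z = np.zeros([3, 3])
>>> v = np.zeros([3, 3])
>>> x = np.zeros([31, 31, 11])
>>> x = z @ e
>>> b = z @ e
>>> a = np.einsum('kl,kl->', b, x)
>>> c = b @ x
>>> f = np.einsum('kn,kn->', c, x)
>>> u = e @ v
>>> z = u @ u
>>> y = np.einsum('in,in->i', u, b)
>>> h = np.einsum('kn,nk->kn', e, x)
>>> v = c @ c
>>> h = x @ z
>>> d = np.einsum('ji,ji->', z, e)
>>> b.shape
(3, 3)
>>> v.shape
(3, 3)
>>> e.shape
(3, 3)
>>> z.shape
(3, 3)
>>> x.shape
(3, 3)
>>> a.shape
()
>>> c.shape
(3, 3)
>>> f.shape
()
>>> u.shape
(3, 3)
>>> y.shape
(3,)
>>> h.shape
(3, 3)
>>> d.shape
()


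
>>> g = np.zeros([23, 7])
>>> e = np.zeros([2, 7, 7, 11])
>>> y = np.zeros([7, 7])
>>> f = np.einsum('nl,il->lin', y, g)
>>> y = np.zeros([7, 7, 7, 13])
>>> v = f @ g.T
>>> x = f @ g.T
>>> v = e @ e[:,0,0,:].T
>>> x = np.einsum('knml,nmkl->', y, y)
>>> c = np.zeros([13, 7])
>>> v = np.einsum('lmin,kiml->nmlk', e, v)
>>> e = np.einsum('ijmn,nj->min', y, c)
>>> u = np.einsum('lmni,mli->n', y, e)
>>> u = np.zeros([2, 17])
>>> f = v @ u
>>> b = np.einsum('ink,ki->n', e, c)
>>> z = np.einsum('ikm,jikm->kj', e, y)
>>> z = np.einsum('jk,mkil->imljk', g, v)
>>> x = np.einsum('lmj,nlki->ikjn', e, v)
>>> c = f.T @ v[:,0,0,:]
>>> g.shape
(23, 7)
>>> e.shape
(7, 7, 13)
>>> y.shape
(7, 7, 7, 13)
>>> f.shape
(11, 7, 2, 17)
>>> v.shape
(11, 7, 2, 2)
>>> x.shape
(2, 2, 13, 11)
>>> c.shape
(17, 2, 7, 2)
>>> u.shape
(2, 17)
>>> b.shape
(7,)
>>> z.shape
(2, 11, 2, 23, 7)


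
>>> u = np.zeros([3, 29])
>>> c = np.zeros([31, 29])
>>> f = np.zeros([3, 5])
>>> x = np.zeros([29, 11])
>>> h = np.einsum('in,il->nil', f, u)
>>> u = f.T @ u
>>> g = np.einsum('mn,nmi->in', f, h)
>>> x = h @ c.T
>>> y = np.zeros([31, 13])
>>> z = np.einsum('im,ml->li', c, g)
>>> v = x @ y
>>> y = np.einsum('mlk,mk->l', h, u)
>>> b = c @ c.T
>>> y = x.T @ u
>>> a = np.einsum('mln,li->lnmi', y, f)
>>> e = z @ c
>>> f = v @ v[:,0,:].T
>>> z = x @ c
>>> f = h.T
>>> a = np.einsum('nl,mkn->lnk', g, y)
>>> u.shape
(5, 29)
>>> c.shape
(31, 29)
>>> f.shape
(29, 3, 5)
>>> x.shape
(5, 3, 31)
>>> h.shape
(5, 3, 29)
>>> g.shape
(29, 5)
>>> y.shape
(31, 3, 29)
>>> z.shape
(5, 3, 29)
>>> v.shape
(5, 3, 13)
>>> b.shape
(31, 31)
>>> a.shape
(5, 29, 3)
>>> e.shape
(5, 29)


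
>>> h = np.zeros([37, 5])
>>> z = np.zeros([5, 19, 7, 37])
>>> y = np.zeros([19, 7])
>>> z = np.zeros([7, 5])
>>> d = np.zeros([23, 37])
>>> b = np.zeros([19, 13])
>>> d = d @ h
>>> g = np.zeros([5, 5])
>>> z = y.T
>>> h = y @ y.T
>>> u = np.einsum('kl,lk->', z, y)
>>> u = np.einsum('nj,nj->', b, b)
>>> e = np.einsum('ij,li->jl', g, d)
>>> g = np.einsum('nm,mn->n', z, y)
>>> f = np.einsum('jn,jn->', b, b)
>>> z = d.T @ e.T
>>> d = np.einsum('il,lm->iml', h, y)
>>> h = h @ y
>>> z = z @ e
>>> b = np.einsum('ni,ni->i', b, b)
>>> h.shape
(19, 7)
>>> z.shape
(5, 23)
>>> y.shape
(19, 7)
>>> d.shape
(19, 7, 19)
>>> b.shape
(13,)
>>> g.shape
(7,)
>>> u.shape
()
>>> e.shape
(5, 23)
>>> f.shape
()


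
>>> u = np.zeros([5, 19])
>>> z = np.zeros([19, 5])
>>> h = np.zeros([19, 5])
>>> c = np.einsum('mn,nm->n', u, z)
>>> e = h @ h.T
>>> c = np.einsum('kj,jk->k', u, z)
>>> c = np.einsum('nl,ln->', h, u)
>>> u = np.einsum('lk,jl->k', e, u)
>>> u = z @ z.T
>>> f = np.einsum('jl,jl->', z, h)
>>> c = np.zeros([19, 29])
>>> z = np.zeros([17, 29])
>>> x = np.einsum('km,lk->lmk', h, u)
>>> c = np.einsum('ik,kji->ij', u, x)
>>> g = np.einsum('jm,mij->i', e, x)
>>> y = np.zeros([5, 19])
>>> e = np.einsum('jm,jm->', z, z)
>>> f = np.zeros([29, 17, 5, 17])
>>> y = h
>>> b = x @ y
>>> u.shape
(19, 19)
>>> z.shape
(17, 29)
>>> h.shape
(19, 5)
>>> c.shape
(19, 5)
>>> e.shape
()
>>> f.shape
(29, 17, 5, 17)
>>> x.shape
(19, 5, 19)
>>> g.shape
(5,)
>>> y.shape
(19, 5)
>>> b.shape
(19, 5, 5)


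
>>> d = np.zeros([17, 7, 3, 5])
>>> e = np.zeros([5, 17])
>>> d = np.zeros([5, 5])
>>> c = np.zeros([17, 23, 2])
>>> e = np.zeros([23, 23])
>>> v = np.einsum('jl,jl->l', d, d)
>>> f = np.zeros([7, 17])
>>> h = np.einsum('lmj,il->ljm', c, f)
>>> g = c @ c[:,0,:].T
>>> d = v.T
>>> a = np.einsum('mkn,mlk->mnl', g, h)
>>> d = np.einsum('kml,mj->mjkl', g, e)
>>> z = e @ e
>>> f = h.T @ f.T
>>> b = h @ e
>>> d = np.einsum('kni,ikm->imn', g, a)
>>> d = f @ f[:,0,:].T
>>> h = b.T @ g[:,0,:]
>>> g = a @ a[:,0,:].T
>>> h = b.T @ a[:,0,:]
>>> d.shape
(23, 2, 23)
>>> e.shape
(23, 23)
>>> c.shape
(17, 23, 2)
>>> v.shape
(5,)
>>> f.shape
(23, 2, 7)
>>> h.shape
(23, 2, 2)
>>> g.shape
(17, 17, 17)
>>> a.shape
(17, 17, 2)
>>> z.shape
(23, 23)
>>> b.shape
(17, 2, 23)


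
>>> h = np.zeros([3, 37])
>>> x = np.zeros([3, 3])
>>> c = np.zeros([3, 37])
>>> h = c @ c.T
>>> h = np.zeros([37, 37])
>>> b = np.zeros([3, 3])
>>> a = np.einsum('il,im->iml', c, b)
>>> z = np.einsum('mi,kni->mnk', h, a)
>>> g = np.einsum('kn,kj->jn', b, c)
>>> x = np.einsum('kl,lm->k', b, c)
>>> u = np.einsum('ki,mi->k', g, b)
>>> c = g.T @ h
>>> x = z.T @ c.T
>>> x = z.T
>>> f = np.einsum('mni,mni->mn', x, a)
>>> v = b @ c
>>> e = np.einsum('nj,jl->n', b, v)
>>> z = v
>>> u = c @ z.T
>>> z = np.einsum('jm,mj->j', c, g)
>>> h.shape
(37, 37)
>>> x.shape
(3, 3, 37)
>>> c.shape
(3, 37)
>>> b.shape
(3, 3)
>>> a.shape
(3, 3, 37)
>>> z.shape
(3,)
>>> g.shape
(37, 3)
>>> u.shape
(3, 3)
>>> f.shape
(3, 3)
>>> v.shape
(3, 37)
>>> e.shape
(3,)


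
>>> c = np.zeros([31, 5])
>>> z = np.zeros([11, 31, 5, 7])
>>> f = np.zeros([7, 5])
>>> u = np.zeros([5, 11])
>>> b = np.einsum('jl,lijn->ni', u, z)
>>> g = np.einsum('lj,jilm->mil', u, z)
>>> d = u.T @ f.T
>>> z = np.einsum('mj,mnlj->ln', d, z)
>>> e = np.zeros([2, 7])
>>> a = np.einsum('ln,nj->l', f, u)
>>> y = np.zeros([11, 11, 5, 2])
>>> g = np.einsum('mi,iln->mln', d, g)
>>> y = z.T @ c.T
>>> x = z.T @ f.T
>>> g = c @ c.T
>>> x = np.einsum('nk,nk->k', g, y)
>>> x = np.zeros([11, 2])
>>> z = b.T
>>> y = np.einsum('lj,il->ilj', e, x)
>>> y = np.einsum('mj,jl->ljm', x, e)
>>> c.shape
(31, 5)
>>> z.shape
(31, 7)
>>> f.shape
(7, 5)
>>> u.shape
(5, 11)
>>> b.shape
(7, 31)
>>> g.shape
(31, 31)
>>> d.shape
(11, 7)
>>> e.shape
(2, 7)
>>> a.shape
(7,)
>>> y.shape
(7, 2, 11)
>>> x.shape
(11, 2)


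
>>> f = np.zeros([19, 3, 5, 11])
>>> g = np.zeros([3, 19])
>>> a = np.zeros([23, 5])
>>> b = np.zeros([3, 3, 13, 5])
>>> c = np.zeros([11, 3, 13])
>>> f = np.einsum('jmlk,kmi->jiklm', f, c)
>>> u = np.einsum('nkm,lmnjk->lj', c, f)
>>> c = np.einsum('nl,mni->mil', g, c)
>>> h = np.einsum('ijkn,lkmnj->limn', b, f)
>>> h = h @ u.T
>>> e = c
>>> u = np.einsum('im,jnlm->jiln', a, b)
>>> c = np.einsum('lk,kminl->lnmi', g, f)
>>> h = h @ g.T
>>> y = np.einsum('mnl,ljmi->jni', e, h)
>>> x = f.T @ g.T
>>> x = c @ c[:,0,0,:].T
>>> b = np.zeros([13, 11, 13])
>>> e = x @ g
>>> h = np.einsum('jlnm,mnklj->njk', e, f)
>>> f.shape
(19, 13, 11, 5, 3)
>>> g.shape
(3, 19)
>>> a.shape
(23, 5)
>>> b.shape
(13, 11, 13)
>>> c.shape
(3, 5, 13, 11)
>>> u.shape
(3, 23, 13, 3)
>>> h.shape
(13, 3, 11)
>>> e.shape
(3, 5, 13, 19)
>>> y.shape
(3, 13, 3)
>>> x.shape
(3, 5, 13, 3)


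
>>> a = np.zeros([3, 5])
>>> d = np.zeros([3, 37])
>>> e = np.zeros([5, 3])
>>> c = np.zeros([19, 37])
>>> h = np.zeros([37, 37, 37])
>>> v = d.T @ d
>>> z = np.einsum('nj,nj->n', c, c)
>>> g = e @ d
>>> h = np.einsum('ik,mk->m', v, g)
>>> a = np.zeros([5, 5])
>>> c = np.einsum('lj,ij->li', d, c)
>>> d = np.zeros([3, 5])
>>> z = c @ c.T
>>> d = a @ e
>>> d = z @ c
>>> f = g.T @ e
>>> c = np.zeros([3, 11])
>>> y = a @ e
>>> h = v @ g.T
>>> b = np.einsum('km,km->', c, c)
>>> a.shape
(5, 5)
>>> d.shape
(3, 19)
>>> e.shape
(5, 3)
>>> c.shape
(3, 11)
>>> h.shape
(37, 5)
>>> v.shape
(37, 37)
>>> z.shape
(3, 3)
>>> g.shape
(5, 37)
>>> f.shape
(37, 3)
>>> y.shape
(5, 3)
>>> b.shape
()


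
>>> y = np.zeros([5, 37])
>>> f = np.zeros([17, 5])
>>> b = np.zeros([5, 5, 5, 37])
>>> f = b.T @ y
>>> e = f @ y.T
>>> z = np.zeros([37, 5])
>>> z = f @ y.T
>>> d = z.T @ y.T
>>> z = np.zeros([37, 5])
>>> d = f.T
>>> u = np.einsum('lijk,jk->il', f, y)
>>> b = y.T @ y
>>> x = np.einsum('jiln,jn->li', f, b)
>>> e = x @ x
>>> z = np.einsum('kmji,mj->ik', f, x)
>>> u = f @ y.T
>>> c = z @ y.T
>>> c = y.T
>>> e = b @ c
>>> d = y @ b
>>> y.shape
(5, 37)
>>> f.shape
(37, 5, 5, 37)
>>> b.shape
(37, 37)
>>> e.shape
(37, 5)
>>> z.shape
(37, 37)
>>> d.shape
(5, 37)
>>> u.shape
(37, 5, 5, 5)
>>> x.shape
(5, 5)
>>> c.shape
(37, 5)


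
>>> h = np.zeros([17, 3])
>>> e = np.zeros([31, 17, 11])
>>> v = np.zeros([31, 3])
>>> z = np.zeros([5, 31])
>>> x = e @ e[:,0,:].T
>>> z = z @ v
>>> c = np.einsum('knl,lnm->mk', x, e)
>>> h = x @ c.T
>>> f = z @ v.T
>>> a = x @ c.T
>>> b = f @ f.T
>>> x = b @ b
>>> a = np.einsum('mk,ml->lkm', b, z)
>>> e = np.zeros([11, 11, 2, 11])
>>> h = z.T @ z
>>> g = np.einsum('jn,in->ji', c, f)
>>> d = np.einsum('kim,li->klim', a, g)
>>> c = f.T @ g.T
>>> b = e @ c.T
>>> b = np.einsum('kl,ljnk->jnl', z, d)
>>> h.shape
(3, 3)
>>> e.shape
(11, 11, 2, 11)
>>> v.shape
(31, 3)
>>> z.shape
(5, 3)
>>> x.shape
(5, 5)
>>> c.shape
(31, 11)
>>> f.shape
(5, 31)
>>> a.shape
(3, 5, 5)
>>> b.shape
(11, 5, 3)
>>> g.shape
(11, 5)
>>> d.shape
(3, 11, 5, 5)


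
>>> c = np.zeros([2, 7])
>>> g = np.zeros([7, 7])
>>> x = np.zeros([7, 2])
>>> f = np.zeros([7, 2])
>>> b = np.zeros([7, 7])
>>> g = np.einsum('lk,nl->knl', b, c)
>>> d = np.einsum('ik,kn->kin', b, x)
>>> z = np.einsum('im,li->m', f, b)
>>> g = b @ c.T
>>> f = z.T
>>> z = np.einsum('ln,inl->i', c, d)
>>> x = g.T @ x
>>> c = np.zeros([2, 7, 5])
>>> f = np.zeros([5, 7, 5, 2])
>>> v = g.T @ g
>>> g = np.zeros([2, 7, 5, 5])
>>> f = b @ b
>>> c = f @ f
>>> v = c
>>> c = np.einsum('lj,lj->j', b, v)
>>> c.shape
(7,)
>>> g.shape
(2, 7, 5, 5)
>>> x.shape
(2, 2)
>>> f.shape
(7, 7)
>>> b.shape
(7, 7)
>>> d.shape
(7, 7, 2)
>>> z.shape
(7,)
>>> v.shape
(7, 7)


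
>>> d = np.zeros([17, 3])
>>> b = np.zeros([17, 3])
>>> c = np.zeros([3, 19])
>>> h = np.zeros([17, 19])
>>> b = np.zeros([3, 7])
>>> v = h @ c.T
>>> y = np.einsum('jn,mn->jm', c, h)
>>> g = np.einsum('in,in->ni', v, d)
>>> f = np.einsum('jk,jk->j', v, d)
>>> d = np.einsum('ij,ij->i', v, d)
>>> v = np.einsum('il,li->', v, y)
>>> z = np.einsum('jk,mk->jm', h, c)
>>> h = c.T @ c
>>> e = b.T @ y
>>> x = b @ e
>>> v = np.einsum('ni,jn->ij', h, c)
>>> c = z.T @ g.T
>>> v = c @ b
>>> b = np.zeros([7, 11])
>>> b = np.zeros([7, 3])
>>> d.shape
(17,)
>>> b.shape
(7, 3)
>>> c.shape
(3, 3)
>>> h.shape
(19, 19)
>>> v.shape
(3, 7)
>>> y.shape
(3, 17)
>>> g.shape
(3, 17)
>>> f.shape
(17,)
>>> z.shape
(17, 3)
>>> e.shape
(7, 17)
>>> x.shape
(3, 17)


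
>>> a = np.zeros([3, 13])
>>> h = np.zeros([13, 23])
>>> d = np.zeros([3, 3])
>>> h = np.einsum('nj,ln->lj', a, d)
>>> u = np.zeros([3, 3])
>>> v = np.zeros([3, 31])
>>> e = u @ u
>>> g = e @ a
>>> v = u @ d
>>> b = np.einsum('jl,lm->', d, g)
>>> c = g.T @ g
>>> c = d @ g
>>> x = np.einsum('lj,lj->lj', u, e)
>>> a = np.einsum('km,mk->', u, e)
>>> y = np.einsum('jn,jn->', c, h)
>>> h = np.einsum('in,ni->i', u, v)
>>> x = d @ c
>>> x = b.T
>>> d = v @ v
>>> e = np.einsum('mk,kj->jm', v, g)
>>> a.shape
()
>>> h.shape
(3,)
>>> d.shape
(3, 3)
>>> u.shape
(3, 3)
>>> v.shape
(3, 3)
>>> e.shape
(13, 3)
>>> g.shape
(3, 13)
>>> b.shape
()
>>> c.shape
(3, 13)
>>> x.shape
()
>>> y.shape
()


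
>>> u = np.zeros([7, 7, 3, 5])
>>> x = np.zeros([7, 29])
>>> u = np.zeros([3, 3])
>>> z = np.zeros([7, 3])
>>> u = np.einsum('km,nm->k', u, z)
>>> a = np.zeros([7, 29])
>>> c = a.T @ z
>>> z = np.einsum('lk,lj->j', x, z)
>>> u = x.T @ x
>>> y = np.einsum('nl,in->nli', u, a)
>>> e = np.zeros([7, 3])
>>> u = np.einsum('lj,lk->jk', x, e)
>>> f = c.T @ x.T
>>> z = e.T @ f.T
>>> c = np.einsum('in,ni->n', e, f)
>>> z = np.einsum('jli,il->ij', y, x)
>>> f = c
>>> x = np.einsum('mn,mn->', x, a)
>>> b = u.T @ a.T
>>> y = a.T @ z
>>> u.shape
(29, 3)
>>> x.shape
()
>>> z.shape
(7, 29)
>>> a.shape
(7, 29)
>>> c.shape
(3,)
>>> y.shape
(29, 29)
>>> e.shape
(7, 3)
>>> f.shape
(3,)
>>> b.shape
(3, 7)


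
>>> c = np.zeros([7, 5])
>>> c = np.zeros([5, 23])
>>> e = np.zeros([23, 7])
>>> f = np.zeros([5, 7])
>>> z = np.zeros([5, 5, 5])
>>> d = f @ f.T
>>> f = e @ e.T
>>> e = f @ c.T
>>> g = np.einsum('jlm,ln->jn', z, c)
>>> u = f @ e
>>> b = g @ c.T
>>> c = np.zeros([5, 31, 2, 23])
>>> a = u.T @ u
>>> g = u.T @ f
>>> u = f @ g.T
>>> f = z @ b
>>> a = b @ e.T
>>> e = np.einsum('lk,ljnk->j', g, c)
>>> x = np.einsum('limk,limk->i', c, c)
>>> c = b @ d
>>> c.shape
(5, 5)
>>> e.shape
(31,)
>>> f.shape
(5, 5, 5)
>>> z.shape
(5, 5, 5)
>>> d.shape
(5, 5)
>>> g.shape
(5, 23)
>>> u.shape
(23, 5)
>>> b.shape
(5, 5)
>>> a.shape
(5, 23)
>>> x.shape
(31,)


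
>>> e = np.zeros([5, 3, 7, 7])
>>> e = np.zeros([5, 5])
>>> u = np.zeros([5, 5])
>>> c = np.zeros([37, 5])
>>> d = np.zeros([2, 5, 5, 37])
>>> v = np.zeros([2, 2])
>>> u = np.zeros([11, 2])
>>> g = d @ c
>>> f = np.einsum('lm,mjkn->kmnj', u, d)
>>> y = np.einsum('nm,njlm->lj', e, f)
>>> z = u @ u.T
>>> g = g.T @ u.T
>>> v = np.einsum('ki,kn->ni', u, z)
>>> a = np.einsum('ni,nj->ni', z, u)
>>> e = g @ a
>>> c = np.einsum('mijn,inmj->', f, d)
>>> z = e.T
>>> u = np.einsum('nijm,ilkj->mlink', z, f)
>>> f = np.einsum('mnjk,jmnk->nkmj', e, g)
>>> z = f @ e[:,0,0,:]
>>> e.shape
(5, 5, 5, 11)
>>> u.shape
(5, 2, 5, 11, 37)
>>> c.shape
()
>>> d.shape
(2, 5, 5, 37)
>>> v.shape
(11, 2)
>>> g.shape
(5, 5, 5, 11)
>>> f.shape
(5, 11, 5, 5)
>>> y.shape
(37, 2)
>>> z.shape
(5, 11, 5, 11)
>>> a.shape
(11, 11)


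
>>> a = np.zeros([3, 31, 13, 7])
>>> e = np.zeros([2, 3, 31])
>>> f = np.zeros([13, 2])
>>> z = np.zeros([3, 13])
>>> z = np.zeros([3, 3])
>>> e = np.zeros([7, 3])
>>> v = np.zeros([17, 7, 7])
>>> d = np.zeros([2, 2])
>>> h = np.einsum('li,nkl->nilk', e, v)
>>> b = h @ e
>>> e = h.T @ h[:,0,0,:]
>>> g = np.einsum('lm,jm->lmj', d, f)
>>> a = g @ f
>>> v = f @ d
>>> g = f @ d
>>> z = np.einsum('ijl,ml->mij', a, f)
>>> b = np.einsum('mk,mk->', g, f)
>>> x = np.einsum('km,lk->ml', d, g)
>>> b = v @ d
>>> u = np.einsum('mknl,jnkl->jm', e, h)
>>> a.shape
(2, 2, 2)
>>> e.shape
(7, 7, 3, 7)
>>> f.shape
(13, 2)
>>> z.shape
(13, 2, 2)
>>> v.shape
(13, 2)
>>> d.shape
(2, 2)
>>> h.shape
(17, 3, 7, 7)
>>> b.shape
(13, 2)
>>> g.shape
(13, 2)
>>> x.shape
(2, 13)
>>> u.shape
(17, 7)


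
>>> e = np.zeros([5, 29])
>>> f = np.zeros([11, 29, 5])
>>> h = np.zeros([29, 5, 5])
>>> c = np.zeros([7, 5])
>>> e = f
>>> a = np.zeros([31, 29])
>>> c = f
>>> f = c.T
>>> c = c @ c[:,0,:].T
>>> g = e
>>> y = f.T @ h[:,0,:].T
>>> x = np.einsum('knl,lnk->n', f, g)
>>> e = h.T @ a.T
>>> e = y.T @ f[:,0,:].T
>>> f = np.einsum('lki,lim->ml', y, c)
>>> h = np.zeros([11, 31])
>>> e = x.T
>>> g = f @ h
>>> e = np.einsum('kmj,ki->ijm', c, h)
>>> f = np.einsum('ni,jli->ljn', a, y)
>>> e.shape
(31, 11, 29)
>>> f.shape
(29, 11, 31)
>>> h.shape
(11, 31)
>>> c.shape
(11, 29, 11)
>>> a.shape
(31, 29)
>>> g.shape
(11, 31)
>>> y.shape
(11, 29, 29)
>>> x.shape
(29,)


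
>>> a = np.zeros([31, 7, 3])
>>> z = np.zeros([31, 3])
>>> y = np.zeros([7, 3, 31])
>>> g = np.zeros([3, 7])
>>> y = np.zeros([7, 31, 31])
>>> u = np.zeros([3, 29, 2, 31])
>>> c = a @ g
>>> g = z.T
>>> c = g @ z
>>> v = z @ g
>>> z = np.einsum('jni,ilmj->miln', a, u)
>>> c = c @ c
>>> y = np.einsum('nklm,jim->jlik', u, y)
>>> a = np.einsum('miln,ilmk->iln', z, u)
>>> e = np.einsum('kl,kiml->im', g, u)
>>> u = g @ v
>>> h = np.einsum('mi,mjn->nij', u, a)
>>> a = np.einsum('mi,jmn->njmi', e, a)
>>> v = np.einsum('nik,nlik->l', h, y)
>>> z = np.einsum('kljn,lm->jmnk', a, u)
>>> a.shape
(7, 3, 29, 2)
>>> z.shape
(29, 31, 2, 7)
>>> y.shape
(7, 2, 31, 29)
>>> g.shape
(3, 31)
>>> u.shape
(3, 31)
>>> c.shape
(3, 3)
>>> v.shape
(2,)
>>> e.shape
(29, 2)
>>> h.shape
(7, 31, 29)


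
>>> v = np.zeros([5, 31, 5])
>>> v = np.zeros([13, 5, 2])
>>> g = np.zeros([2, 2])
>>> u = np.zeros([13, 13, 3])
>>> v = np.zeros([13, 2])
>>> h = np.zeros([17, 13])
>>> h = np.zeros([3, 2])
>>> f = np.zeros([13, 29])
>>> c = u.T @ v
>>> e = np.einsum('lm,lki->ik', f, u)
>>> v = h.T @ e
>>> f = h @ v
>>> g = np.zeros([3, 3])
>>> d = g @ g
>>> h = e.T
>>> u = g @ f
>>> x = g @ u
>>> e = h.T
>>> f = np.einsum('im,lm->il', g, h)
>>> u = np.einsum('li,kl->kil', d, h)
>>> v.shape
(2, 13)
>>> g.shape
(3, 3)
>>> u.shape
(13, 3, 3)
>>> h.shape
(13, 3)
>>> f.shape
(3, 13)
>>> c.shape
(3, 13, 2)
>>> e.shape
(3, 13)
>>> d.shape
(3, 3)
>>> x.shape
(3, 13)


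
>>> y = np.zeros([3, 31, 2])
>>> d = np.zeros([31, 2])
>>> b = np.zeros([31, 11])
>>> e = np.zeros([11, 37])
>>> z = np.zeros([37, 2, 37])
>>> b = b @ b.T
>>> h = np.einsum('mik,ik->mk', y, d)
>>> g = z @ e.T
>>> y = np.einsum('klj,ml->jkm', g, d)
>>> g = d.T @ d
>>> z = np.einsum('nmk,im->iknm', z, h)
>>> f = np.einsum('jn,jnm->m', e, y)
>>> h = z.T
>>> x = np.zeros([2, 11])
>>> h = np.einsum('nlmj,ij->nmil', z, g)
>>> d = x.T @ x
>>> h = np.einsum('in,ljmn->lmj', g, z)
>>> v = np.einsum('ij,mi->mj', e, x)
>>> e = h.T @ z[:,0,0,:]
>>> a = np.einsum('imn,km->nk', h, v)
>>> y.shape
(11, 37, 31)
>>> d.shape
(11, 11)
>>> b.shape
(31, 31)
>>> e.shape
(37, 37, 2)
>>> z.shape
(3, 37, 37, 2)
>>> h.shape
(3, 37, 37)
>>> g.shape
(2, 2)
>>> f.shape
(31,)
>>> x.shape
(2, 11)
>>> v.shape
(2, 37)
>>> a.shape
(37, 2)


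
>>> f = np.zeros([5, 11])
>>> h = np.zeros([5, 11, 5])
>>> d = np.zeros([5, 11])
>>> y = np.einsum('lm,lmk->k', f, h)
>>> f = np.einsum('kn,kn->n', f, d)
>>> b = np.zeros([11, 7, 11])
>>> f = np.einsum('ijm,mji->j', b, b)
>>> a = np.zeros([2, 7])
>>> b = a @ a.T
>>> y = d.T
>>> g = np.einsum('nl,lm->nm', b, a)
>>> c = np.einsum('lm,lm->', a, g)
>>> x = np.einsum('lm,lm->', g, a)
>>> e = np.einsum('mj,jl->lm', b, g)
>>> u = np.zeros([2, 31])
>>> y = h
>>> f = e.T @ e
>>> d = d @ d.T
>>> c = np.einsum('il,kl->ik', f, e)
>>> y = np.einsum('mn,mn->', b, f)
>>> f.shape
(2, 2)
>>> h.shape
(5, 11, 5)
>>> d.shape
(5, 5)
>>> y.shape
()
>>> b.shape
(2, 2)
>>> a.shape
(2, 7)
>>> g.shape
(2, 7)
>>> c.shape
(2, 7)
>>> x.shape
()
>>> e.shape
(7, 2)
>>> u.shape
(2, 31)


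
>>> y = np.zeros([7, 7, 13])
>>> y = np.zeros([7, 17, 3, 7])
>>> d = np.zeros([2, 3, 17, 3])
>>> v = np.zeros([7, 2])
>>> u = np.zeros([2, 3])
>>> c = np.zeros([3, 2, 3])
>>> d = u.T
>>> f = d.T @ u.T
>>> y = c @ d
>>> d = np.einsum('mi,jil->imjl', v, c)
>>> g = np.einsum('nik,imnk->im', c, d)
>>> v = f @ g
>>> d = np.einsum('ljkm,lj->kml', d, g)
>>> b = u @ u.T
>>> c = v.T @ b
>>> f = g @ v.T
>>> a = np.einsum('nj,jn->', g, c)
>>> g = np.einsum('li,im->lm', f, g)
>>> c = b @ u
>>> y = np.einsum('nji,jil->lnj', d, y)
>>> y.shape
(2, 3, 3)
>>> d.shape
(3, 3, 2)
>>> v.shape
(2, 7)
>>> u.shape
(2, 3)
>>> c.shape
(2, 3)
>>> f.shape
(2, 2)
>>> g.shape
(2, 7)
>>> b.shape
(2, 2)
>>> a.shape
()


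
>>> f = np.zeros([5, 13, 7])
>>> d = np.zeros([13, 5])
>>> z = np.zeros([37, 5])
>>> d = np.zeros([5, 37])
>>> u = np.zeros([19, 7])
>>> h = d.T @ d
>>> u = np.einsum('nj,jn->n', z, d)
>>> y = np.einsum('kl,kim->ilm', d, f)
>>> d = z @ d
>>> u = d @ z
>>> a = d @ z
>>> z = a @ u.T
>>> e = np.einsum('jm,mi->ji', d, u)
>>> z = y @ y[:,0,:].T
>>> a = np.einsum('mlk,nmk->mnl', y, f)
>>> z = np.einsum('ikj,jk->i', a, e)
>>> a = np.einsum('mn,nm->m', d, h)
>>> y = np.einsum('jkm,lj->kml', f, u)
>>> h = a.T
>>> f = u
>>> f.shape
(37, 5)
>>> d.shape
(37, 37)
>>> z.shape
(13,)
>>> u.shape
(37, 5)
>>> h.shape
(37,)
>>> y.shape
(13, 7, 37)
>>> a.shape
(37,)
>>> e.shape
(37, 5)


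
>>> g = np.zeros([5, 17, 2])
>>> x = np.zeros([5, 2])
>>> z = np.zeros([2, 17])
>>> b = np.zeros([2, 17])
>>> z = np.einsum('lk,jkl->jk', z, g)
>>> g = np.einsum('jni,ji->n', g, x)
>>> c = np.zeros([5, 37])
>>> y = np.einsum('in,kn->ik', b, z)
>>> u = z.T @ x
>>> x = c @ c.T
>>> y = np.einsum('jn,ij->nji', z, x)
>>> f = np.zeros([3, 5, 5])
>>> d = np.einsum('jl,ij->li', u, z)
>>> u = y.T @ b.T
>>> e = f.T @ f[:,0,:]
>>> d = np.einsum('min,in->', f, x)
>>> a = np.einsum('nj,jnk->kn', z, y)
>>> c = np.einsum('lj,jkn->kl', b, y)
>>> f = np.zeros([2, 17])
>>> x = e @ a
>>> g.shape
(17,)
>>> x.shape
(5, 5, 5)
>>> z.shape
(5, 17)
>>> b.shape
(2, 17)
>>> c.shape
(5, 2)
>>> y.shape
(17, 5, 5)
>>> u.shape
(5, 5, 2)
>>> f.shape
(2, 17)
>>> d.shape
()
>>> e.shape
(5, 5, 5)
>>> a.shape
(5, 5)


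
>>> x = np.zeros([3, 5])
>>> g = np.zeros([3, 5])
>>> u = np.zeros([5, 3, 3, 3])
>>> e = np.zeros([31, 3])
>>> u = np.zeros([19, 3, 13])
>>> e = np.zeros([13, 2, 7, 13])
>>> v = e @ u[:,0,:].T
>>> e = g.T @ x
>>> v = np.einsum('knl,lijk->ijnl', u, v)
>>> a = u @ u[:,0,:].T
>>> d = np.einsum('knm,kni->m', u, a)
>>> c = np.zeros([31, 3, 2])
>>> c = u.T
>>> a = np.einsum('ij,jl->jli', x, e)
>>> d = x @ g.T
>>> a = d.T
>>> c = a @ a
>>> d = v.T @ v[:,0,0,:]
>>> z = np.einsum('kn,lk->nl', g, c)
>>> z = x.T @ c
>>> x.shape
(3, 5)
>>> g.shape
(3, 5)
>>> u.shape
(19, 3, 13)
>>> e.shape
(5, 5)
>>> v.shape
(2, 7, 3, 13)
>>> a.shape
(3, 3)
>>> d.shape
(13, 3, 7, 13)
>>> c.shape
(3, 3)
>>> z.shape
(5, 3)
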